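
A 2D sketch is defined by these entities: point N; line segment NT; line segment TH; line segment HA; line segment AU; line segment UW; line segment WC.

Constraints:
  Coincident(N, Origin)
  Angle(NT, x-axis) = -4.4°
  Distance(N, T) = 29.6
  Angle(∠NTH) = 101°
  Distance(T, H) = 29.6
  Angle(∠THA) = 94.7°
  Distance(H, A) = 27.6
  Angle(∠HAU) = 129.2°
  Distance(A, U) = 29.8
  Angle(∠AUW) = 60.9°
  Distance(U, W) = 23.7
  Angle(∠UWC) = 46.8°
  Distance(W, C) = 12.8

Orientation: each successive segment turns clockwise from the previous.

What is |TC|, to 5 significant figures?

35.010

N is at the origin; NT runs at -4.4° with length 29.6, so T = (29.513, -2.2709). ∠NTH = 101.0° gives TH at -83.400° from the x-axis; with |TH| = 29.6, H = (32.915, -31.675). ∠THA = 94.7° gives HA at -168.70° from the x-axis; with |HA| = 27.6, A = (5.8499, -37.083). ∠HAU = 129.2° gives AU at 140.50° from the x-axis; with |AU| = 29.8, U = (-17.144, -18.128). ∠AUW = 60.9° gives UW at 21.400° from the x-axis; with |UW| = 23.7, W = (4.9215, -9.4801). ∠UWC = 46.8° gives WC at -111.80° from the x-axis; with |WC| = 12.8, C = (0.16804, -21.365). Then |TC| = |C − T| = 35.010.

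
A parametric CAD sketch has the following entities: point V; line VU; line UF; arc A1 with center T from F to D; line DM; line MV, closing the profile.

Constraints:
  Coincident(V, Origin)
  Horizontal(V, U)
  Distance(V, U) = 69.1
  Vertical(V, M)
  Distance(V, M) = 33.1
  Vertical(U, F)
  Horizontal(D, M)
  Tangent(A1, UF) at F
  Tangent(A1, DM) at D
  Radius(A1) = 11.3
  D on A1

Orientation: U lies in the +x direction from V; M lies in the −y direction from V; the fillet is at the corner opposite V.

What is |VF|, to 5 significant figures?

72.457

V is at the origin; VU is horizontal with |VU| = 69.1 and U on the +x side, so U = (69.100, 0.0000). V and M share the same x with |VM| = 33.1 and M on the −y side, so M = (0.0000, -33.100). The virtual corner opposite V is at (69.100, -33.100). A1 meets UF tangentially, so TF is at right angles to UF and A1 meets DM tangentially, so TD is at right angles to DM, with radius 11.3, so the center T sits 11.3 in from both sides at T = (57.800, -21.800). That places the tangent points at F = (69.100, -21.800) on UF and D = (57.800, -33.100) on DM. Then |VF| = |F − V| = 72.457.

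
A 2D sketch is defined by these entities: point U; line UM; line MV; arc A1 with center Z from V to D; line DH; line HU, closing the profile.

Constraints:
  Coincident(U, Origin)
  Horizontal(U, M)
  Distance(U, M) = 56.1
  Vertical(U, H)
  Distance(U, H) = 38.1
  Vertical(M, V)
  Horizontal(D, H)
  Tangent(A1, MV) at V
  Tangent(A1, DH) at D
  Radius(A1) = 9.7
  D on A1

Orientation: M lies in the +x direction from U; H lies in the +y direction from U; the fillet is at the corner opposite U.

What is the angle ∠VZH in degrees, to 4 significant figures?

168.2°

U is at the origin; UM is horizontal with |UM| = 56.1 and M on the +x side, so M = (56.10, 0.000). U and H share the same x with |UH| = 38.1 and H on the +y side, so H = (0.000, 38.10). The virtual corner opposite U is at (56.10, 38.10). Tangency of A1 to MV means the radius ZV is perpendicular to MV and tangency of A1 to DH means the radius ZD is perpendicular to DH, with radius 9.7, so the center Z sits 9.7 in from both sides at Z = (46.40, 28.40). That places the tangent points at V = (56.10, 28.40) on MV and D = (46.40, 38.10) on DH. Then cos ∠VZH = ZV·ZH / (|ZV||ZH|), giving 168.2°.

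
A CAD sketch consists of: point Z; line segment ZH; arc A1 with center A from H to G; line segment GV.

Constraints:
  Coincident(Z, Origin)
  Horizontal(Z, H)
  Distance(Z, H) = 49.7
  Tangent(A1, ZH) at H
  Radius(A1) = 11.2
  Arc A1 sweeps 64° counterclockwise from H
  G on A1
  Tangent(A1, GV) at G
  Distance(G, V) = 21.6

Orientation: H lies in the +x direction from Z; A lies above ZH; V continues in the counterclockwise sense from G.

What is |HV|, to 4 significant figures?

32.29

Z is at the origin; Z and H share the same y with |ZH| = 49.7 and H on the +x side, so H = (49.70, 0.000). Tangency of A1 to ZH means the radius AH is perpendicular to ZH, so A = H + (0, 11.2) = (49.70, 11.20). On A1, H sits at bearing -90° from A; a 64° counterclockwise sweep puts G at bearing -26°, so G = A + 11.2·(cos -26°, sin -26°) = (59.77, 6.290). Tangency of A1 to GV means the radius AG is perpendicular to GV, so GV runs along (−sin -26°, cos -26°); with |GV| = 21.6, V = (69.24, 25.70). Then |HV| = |V − H| = 32.29.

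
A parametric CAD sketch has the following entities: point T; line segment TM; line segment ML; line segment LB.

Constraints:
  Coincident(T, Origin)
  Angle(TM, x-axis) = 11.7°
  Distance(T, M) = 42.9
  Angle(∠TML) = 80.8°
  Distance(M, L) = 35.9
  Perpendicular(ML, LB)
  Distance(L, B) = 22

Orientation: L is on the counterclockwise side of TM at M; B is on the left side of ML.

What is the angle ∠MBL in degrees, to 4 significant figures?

58.50°

T is at the origin; TM runs at 11.7° with length 42.9, so M = 42.9·(cos 11.7°, sin 11.7°) = (42.01, 8.700). ∠TML = 80.8°, so ML runs at 11.7° + (180° − 80.8°) = 110.9° from the x-axis; with |ML| = 35.9, L = M + 35.9·(cos 110.9°, sin 110.9°) = (29.20, 42.24). ML ⟂ LB; with |LB| = 22.0 on the left of ML, B = L + 22.0·(-0.9342, -0.3567) = (8.649, 34.39). Then cos ∠MBL = BM·BL / (|BM||BL|), giving 58.50°.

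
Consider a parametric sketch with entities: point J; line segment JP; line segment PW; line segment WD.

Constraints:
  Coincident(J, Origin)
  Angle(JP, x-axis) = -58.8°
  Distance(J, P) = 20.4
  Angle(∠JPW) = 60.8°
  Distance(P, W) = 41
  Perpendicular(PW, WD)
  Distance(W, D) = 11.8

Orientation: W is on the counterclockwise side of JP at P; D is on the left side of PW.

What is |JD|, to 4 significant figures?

31.62

J is at the origin; JP runs at -58.8° with length 20.4, so P = 20.4·(cos -58.8°, sin -58.8°) = (10.57, -17.45). ∠JPW = 60.8°, so PW runs at -58.8° + (180° − 60.8°) = 60.40° from the x-axis; with |PW| = 41.0, W = P + 41.0·(cos 60.40°, sin 60.40°) = (30.82, 18.20). PW is perpendicular to WD; with |WD| = 11.8 on the left of PW, D = W + 11.8·(-0.8695, 0.4939) = (20.56, 24.03). Then |JD| = |D − J| = 31.62.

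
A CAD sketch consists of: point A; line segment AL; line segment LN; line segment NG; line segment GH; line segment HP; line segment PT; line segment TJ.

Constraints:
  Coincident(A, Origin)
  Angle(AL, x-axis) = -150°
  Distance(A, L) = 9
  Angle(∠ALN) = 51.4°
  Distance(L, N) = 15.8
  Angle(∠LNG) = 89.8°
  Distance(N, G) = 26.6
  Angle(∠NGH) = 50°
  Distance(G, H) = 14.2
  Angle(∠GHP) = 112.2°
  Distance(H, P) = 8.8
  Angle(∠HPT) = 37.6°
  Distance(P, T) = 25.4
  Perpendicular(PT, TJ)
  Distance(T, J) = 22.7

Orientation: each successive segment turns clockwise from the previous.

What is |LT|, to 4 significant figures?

36.71

∠GHP = 112.2° gives HP at 153.4° from the x-axis; with |HP| = 8.8, P = (2.302, 1.640). ∠HPT = 37.6° gives PT at 11.00° from the x-axis; with |PT| = 25.4, T = (27.24, 6.486). Then |LT| = |T − L| = 36.71.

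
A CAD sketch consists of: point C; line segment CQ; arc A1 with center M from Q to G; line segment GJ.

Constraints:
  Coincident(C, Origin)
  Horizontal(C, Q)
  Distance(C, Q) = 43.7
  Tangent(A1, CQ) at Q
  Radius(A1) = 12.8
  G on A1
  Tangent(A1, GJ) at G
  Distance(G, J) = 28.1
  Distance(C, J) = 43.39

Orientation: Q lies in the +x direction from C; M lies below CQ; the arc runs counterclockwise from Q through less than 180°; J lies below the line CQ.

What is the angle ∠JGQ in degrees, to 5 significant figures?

142.92°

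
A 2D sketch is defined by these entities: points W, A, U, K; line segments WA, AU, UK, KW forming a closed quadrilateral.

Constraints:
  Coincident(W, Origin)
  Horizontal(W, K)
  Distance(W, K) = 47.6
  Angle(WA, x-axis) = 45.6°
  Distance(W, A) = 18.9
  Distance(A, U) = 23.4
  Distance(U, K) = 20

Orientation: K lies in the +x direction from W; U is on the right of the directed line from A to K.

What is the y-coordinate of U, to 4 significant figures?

-4.541

Checks: |AU| = 23.40 ✓; |UK| = 20.00 ✓.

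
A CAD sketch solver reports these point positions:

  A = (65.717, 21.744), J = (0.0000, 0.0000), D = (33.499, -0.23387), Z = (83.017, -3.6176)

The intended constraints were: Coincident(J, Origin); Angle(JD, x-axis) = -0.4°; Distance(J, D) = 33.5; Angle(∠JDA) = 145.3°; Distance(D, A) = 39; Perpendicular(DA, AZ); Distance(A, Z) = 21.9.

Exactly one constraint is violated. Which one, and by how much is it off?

Distance(A, Z) = 21.9 — off by 8.80.

J = (0.00, 0.00) ✓; JD at -0.4000° ✓; |JD| = 33.50 ✓; ∠JDA = 145.3° ✓; |DA| = 39.00 ✓; ∠(DA, AZ) = 90.00° ✓; |AZ| = 30.70 ✗.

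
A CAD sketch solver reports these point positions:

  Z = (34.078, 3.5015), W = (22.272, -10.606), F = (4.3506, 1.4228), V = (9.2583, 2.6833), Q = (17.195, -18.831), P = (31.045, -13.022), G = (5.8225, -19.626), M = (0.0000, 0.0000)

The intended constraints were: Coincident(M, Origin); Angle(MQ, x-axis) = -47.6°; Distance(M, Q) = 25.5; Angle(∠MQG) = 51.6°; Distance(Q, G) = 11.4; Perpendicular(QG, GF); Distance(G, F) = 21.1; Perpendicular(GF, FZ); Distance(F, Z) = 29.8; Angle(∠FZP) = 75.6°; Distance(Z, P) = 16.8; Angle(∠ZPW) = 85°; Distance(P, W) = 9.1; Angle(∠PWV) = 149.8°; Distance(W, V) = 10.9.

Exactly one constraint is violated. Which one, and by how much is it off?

Distance(W, V) = 10.9 — off by 7.70.

M = (0.00, 0.00) ✓; MQ at -47.60° ✓; |MQ| = 25.50 ✓; ∠MQG = 51.60° ✓; |QG| = 11.40 ✓; ∠(QG, GF) = 90.00° ✓; |GF| = 21.10 ✓; ∠(GF, FZ) = 90.00° ✓; |FZ| = 29.80 ✓; ∠FZP = 75.60° ✓; |ZP| = 16.80 ✓; ∠ZPW = 85.00° ✓; |PW| = 9.100 ✓; ∠PWV = 149.8° ✓; |WV| = 18.60 ✗.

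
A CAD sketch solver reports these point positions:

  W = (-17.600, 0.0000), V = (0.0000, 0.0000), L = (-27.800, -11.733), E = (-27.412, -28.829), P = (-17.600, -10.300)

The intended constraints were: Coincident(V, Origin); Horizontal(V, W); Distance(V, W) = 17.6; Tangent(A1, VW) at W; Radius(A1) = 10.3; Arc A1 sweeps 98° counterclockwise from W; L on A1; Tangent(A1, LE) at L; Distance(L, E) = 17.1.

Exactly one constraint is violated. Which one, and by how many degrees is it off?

Tangent(A1, LE) at L — off by 6.70°.

V = (0.00, 0.00) ✓; V.y = 0.00, W.y = 0.00 ✓; |VW| = 17.60 ✓; ∠(PW, WV) = 90.00° ✓; |PW| = 10.30 ✓; bearing(P→L) − bearing(P→W) = 98.00° ✓; |PL| = 10.30 ✓; ∠(PL, LE) = 96.70° ✗; |LE| = 17.10 ✓.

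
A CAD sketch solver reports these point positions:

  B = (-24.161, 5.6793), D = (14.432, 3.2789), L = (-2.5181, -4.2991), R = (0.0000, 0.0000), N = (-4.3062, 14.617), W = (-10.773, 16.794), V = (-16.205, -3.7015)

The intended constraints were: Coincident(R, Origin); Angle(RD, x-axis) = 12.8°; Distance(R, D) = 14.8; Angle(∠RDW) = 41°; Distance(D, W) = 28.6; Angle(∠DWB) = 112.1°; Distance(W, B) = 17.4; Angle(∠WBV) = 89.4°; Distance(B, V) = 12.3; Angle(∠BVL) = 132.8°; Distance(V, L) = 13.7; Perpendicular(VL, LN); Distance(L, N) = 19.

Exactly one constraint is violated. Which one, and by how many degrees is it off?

Perpendicular(VL, LN) — off by 7.90°.

R = (0.00, 0.00) ✓; RD at 12.80° ✓; |RD| = 14.80 ✓; ∠RDW = 41.00° ✓; |DW| = 28.60 ✓; ∠DWB = 112.1° ✓; |WB| = 17.40 ✓; ∠WBV = 89.40° ✓; |BV| = 12.30 ✓; ∠BVL = 132.8° ✓; |VL| = 13.70 ✓; ∠(VL, LN) = 97.90° ✗; |LN| = 19.00 ✓.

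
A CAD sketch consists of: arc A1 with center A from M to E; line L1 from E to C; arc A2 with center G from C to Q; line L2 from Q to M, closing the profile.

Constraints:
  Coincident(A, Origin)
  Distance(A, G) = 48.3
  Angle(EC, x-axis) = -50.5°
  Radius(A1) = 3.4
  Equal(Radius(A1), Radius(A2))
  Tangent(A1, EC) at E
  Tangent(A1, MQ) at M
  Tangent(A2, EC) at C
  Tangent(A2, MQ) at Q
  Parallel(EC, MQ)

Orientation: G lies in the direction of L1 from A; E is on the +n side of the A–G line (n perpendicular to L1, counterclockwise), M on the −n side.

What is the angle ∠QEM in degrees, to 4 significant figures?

81.99°

Tangency of A1 to both parallel lines with radius 3.4 puts E and M at A ± 3.4·n: E = (2.624, 2.163), M = (-2.624, -2.163). Equal radii place C and Q the same way about G: C = G + 3.4·n = (33.35, -35.11), Q = G − 3.4·n = (28.10, -39.43). Then cos ∠QEM = EQ·EM / (|EQ||EM|), giving 81.99°.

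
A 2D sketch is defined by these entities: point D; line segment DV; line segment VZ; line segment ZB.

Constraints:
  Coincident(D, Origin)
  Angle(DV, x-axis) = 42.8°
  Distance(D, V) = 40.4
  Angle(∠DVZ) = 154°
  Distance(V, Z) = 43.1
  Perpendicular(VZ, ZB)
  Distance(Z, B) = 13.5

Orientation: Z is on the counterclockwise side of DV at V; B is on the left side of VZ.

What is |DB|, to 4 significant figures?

79.52

D is at the origin; DV runs at 42.8° with length 40.4, so V = 40.4·(cos 42.8°, sin 42.8°) = (29.64, 27.45). ∠DVZ = 154.0°, so VZ runs at 42.8° + (180° − 154.0°) = 68.80° from the x-axis; with |VZ| = 43.1, Z = V + 43.1·(cos 68.80°, sin 68.80°) = (45.23, 67.63). VZ ⟂ ZB; with |ZB| = 13.5 on the left of VZ, B = Z + 13.5·(-0.9323, 0.3616) = (32.64, 72.51). Then |DB| = |B − D| = 79.52.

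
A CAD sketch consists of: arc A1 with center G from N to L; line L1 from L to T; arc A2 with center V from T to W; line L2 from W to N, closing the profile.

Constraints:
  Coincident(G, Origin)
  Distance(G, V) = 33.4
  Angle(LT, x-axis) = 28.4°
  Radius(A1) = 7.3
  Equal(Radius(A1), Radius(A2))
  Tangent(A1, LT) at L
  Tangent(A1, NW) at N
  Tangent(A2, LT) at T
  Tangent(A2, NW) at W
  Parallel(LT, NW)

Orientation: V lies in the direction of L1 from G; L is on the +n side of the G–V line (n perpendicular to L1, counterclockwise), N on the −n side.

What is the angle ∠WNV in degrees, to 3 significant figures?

12.3°

The slot axis is L1's direction at 28.4°, so u = (cos 28.4°, sin 28.4°) = (0.880, 0.476) and n = (−sin 28.4°, cos 28.4°) = (-0.476, 0.880). G is at the origin and V lies 33.4 along u from G, so V = 33.4·u = (29.4, 15.9). Tangency of A1 to both parallel lines with radius 7.3 puts L and N at G ± 7.3·n: L = (-3.47, 6.42), N = (3.47, -6.42). Equal radii place T and W the same way about V: T = V + 7.3·n = (25.9, 22.3), W = V − 7.3·n = (32.9, 9.46). Then cos ∠WNV = NW·NV / (|NW||NV|), giving 12.3°.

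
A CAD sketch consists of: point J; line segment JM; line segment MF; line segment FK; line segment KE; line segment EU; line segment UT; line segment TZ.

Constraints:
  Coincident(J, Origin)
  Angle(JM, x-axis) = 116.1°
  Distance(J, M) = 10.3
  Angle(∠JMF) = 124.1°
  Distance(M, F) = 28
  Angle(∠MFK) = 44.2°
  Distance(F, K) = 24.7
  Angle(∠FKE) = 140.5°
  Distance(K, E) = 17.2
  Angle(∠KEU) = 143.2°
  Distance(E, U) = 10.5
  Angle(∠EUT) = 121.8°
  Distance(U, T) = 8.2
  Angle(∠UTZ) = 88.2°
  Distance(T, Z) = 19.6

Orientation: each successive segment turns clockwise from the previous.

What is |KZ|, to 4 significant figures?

13.30

∠EUT = 121.8° gives UT at 149.9° from the x-axis; with |UT| = 8.2, T = (-8.126, -6.786). ∠UTZ = 88.2° gives TZ at 58.10° from the x-axis; with |TZ| = 19.6, Z = (2.231, 9.854). Then |KZ| = |Z − K| = 13.30.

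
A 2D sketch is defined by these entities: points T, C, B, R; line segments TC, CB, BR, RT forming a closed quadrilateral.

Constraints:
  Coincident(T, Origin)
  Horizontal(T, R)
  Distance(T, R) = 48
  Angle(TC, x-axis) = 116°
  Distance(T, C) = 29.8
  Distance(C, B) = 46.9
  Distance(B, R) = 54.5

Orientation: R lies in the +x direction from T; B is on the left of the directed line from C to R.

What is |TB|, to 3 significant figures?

57.4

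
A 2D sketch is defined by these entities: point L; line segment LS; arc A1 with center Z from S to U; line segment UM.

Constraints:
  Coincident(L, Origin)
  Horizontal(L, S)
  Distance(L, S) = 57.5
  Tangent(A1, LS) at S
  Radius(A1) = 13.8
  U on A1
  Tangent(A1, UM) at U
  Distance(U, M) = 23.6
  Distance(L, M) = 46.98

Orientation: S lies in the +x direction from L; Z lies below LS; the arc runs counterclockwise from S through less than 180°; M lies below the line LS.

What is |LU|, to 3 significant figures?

45.5

L is at the origin; L and S share the same y with |LS| = 57.5 and S on the +x side, so S = (57.5, 0.00). The tangent condition forces ZS to be normal to LS, so Z = S + (0, -13.8) = (57.5, -13.8). Since ZU ⟂ UM (tangency), |ZM| = √(13.8² + 23.6²) = 27.3 regardless of where U sits on A1. So M lies on both circle(L, 46.98) and circle(Z, 27.3); the below-LS intersection is M = (35.8, -30.4). U is the foot of the tangent from M: U = (44.7, -8.58).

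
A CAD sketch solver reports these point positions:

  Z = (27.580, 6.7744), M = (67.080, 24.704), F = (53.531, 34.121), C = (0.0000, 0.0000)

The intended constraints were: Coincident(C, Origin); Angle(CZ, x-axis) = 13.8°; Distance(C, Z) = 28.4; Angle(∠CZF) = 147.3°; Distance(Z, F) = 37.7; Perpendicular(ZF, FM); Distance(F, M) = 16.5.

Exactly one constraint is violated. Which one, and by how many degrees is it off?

Perpendicular(ZF, FM) — off by 8.70°.

C = (0.00, 0.00) ✓; CZ at 13.80° ✓; |CZ| = 28.40 ✓; ∠CZF = 147.3° ✓; |ZF| = 37.70 ✓; ∠(ZF, FM) = 81.30° ✗; |FM| = 16.50 ✓.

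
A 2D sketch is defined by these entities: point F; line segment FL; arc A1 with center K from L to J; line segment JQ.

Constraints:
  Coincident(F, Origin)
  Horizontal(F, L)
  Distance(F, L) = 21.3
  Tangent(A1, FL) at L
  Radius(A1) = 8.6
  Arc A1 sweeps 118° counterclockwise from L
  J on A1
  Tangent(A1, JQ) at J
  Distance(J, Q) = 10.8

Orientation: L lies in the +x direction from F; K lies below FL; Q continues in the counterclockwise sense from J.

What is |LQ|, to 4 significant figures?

22.32

F is at the origin; F and L share the same y with |FL| = 21.3 and L on the +x side, so L = (21.30, 0.000). Since A1 is tangent to FL there, KL ⟂ FL, so K = L + (0, -8.6) = (21.30, -8.600). On A1, L sits at bearing 90° from K; a 118° counterclockwise sweep puts J at bearing 208°, so J = K + 8.6·(cos 208°, sin 208°) = (13.71, -12.64). The tangent condition forces KJ to be normal to JQ, so JQ runs along (−sin 208°, cos 208°); with |JQ| = 10.8, Q = (18.78, -22.17). Then |LQ| = |Q − L| = 22.32.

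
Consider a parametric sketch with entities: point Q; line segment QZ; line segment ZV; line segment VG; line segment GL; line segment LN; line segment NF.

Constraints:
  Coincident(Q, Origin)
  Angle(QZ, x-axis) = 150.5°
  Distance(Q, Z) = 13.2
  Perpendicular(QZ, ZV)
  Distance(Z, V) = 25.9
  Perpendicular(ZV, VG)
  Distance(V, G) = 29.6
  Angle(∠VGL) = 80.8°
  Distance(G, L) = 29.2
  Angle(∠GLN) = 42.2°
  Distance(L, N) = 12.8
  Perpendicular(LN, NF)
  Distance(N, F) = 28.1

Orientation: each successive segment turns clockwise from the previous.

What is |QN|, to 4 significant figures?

9.147

∠VGL = 80.8° gives GL at -128.7° from the x-axis; with |GL| = 29.2, L = (8.771, -8.322). ∠GLN = 42.2° gives LN at 93.50° from the x-axis; with |LN| = 12.8, N = (7.989, 4.454). Then |QN| = |N − Q| = 9.147.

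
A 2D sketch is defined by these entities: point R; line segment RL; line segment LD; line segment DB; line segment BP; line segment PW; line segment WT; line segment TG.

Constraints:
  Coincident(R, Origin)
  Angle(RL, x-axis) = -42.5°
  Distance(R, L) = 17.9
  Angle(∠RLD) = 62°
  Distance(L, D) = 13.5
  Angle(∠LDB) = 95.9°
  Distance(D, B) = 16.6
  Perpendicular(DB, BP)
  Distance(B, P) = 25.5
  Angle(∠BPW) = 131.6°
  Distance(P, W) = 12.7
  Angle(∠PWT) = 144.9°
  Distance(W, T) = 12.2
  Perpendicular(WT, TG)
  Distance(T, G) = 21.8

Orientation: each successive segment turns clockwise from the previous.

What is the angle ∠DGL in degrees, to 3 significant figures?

59.2°

∠PWT = 144.9° gives WT at -58.1° from the x-axis; with |WT| = 12.2, T = (34.5, -5.99). The perpendicularity gives TG at right angles to WT, so TG runs at -148°; with |TG| = 21.8, G = (16.0, -17.5). Then cos ∠DGL = GD·GL / (|GD||GL|), giving 59.2°.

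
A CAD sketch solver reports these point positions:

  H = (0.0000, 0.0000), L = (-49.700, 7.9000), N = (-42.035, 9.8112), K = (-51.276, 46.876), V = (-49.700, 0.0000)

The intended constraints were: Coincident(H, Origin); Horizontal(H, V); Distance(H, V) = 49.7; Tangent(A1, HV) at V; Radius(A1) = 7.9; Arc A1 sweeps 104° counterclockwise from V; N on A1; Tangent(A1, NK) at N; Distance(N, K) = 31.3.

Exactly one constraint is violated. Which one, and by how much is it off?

Distance(N, K) = 31.3 — off by 6.90.

H = (0.00, 0.00) ✓; H.y = 0.00, V.y = 0.00 ✓; |HV| = 49.70 ✓; ∠(LV, VH) = 90.00° ✓; |LV| = 7.900 ✓; bearing(L→N) − bearing(L→V) = 104.0° ✓; |LN| = 7.900 ✓; ∠(LN, NK) = 90.00° ✓; |NK| = 38.20 ✗.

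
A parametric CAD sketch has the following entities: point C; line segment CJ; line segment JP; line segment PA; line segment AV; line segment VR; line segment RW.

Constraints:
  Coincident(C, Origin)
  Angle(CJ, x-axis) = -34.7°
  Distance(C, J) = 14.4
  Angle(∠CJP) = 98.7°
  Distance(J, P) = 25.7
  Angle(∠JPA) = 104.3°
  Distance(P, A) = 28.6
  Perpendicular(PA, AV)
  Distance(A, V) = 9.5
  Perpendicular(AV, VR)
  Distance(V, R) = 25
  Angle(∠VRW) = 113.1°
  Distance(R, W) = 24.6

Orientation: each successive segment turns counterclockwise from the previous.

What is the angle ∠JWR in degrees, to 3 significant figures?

23.5°

C is at the origin; CJ runs at -34.7° with length 14.4, so J = (11.8, -8.20). ∠CJP = 98.7° gives JP at 46.6° from the x-axis; with |JP| = 25.7, P = (29.5, 10.5). ∠JPA = 104.3° gives PA at 122° from the x-axis; with |PA| = 28.6, A = (14.2, 34.6). PA ⟂ AV, so AV runs at -148°; with |AV| = 9.5, V = (6.18, 29.6). The perpendicularity gives VR at right angles to AV, so VR runs at -57.7°; with |VR| = 25.0, R = (19.5, 8.44). ∠VRW = 113.1° gives RW at 9.20° from the x-axis; with |RW| = 24.6, W = (43.8, 12.4). Then cos ∠JWR = WJ·WR / (|WJ||WR|), giving 23.5°.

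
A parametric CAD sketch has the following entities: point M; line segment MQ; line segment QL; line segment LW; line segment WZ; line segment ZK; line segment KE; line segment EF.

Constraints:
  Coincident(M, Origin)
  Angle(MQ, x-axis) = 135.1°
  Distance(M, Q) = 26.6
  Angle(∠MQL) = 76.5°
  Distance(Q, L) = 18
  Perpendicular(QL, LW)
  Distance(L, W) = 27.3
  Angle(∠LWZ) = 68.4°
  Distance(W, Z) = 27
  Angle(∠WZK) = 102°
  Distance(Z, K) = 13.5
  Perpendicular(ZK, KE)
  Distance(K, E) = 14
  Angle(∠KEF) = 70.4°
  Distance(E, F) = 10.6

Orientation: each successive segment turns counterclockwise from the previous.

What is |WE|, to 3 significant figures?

22.8

∠WZK = 102.0° gives ZK at 158° from the x-axis; with |ZK| = 13.5, K = (-12.9, 20.8). The perpendicularity gives KE at right angles to ZK, so KE runs at -112°; with |KE| = 14.0, E = (-18.1, 7.81). Then |WE| = |E − W| = 22.8.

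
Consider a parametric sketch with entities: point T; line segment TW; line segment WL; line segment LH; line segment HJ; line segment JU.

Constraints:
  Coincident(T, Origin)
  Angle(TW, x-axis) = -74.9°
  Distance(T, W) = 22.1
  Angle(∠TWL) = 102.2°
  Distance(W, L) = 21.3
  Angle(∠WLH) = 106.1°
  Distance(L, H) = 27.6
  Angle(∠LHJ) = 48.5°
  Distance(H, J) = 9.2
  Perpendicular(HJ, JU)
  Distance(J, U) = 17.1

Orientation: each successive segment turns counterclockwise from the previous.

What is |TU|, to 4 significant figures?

35.71

T is at the origin; TW runs at -74.9° with length 22.1, so W = (5.757, -21.34). ∠TWL = 102.2° gives WL at 2.900° from the x-axis; with |WL| = 21.3, L = (27.03, -20.26). ∠WLH = 106.1° gives LH at 76.80° from the x-axis; with |LH| = 27.6, H = (33.33, 6.611). ∠LHJ = 48.5° gives HJ at -151.7° from the x-axis; with |HJ| = 9.2, J = (25.23, 2.250). HJ is perpendicular to JU, so JU runs at -61.70°; with |JU| = 17.1, U = (33.34, -12.81). Then |TU| = |U − T| = 35.71.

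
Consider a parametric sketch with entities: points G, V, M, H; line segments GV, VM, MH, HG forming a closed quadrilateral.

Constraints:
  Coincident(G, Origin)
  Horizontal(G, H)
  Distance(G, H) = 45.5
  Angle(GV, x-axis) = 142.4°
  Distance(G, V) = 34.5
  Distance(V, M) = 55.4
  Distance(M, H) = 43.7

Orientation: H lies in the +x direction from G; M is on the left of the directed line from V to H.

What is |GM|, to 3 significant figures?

46.2

G is at the origin; G and H share the same y with |GH| = 45.5 and H in +x, so H = (45.5, 0). GV runs at 142.4° with |GV| = 34.5, so V = (-27.3, 21.1). M is determined by |VM| = 55.4 and |MH| = 43.7 together: it lies at the intersection of circle(V, 55.4) and circle(H, 43.7). With |VH| = 75.8, the foot of the radical line on VH is 45.6 from V and the perpendicular offset is √(55.4² − 45.6²) = 31.5. Taking the left-of-VH solution: M = (25.2, 38.7).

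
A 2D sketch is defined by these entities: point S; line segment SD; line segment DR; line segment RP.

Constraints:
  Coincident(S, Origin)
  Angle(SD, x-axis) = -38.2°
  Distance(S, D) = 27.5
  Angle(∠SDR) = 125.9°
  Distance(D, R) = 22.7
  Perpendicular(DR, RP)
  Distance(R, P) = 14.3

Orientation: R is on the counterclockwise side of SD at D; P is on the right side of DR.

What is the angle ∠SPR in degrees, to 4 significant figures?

46.71°

S is at the origin; SD runs at -38.2° with length 27.5, so D = 27.5·(cos -38.2°, sin -38.2°) = (21.61, -17.01). ∠SDR = 125.9°, so DR runs at -38.2° + (180° − 125.9°) = 15.90° from the x-axis; with |DR| = 22.7, R = D + 22.7·(cos 15.90°, sin 15.90°) = (43.44, -10.79). DR ⟂ RP; with |RP| = 14.3 on the right of DR, P = R + 14.3·(0.2740, -0.9617) = (47.36, -24.54). Then cos ∠SPR = PS·PR / (|PS||PR|), giving 46.71°.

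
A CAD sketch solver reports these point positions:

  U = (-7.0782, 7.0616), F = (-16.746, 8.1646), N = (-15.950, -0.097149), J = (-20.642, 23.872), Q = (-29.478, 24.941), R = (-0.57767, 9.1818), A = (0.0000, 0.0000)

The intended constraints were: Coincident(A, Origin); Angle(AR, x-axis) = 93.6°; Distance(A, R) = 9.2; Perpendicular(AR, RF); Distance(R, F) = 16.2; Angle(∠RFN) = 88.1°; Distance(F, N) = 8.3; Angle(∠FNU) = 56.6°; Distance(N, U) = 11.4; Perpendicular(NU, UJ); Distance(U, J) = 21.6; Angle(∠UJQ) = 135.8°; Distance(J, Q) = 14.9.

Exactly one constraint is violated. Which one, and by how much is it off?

Distance(J, Q) = 14.9 — off by 6.00.

A = (0.00, 0.00) ✓; AR at 93.60° ✓; |AR| = 9.200 ✓; ∠(AR, RF) = 90.00° ✓; |RF| = 16.20 ✓; ∠RFN = 88.10° ✓; |FN| = 8.300 ✓; ∠FNU = 56.60° ✓; |NU| = 11.40 ✓; ∠(NU, UJ) = 90.00° ✓; |UJ| = 21.60 ✓; ∠UJQ = 135.8° ✓; |JQ| = 8.900 ✗.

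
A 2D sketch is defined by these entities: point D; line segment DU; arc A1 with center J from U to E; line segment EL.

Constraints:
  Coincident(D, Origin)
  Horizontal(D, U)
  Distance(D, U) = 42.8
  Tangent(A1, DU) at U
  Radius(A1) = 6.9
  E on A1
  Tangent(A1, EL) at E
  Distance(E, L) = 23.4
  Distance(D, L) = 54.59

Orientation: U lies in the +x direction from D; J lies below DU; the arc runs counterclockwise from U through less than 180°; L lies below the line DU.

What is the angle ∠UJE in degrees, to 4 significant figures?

111.1°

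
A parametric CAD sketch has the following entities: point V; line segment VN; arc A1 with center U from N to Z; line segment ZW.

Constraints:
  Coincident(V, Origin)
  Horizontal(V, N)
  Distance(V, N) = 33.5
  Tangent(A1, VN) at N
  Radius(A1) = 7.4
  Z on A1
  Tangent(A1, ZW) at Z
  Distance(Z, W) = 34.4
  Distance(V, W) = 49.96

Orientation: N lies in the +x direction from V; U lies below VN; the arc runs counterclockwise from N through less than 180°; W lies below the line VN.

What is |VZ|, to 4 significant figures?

27.19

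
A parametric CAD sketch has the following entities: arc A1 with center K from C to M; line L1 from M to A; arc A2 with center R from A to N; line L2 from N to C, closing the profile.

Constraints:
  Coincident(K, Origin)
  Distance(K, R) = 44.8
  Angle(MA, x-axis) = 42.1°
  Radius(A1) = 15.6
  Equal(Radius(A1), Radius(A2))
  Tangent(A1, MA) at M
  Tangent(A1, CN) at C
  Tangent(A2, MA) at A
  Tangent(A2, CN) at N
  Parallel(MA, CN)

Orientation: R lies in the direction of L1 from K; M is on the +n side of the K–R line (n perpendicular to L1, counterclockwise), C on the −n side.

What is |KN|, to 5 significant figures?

47.438

The slot axis is L1's direction at 42.1°, so u = (cos 42.1°, sin 42.1°) = (0.74198, 0.67043) and n = (−sin 42.1°, cos 42.1°) = (-0.67043, 0.74198). K is at the origin and R lies 44.8 along u from K, so R = 44.8·u = (33.241, 30.035). Tangency of A1 to both parallel lines with radius 15.6 puts M and C at K ± 15.6·n: M = (-10.459, 11.575), C = (10.459, -11.575). Equal radii place A and N the same way about R: A = R + 15.6·n = (22.782, 41.610), N = R − 15.6·n = (43.699, 18.460). Then |KN| = |N − K| = 47.438.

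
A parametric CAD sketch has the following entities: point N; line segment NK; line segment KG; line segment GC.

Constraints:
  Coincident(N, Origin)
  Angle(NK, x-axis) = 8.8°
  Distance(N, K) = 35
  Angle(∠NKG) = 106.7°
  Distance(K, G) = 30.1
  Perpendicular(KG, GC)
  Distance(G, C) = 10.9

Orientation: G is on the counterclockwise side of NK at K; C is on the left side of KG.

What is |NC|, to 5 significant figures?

46.092

∠NKG = 106.7°, so KG runs at 8.8° + (180° − 106.7°) = 82.100° from the x-axis; with |KG| = 30.1, G = K + 30.1·(cos 82.100°, sin 82.100°) = (38.725, 35.169). KG ⟂ GC; with |GC| = 10.9 on the left of KG, C = G + 10.9·(-0.99051, 0.13744) = (27.929, 36.667). Then |NC| = |C − N| = 46.092.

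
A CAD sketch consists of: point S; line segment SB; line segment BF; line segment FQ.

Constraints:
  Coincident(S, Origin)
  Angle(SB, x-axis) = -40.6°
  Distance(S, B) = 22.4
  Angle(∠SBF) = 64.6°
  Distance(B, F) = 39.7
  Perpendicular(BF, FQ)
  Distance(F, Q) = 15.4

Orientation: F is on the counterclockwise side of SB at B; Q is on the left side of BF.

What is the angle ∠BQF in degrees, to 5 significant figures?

68.798°

∠SBF = 64.6°, so BF runs at -40.6° + (180° − 64.6°) = 74.800° from the x-axis; with |BF| = 39.7, F = B + 39.7·(cos 74.800°, sin 74.800°) = (27.417, 23.734). The perpendicularity gives FQ at right angles to BF; with |FQ| = 15.4 on the left of BF, Q = F + 15.4·(-0.96502, 0.26219) = (12.555, 27.772). Then cos ∠BQF = QB·QF / (|QB||QF|), giving 68.798°.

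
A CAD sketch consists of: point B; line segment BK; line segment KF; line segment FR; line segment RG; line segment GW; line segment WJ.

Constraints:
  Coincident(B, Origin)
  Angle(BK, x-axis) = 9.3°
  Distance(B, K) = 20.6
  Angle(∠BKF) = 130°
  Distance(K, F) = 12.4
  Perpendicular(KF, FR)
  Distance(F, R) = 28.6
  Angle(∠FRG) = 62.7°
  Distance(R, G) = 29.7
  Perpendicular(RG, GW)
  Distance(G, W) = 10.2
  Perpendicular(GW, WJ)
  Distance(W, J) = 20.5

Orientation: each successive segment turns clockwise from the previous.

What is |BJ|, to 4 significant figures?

22.15

B is at the origin; BK runs at 9.3° with length 20.6, so K = (20.33, 3.329). ∠BKF = 130.0° gives KF at -40.70° from the x-axis; with |KF| = 12.4, F = (29.73, -4.757). KF ⟂ FR, so FR runs at -130.7°; with |FR| = 28.6, R = (11.08, -26.44). ∠FRG = 62.7° gives RG at 112.0° from the x-axis; with |RG| = 29.7, G = (-0.04574, 1.098). The perpendicularity gives GW at right angles to RG, so GW runs at 22.00°; with |GW| = 10.2, W = (9.412, 4.919). GW ⟂ WJ, so WJ runs at -68.00°; with |WJ| = 20.5, J = (17.09, -14.09). Then |BJ| = |J − B| = 22.15.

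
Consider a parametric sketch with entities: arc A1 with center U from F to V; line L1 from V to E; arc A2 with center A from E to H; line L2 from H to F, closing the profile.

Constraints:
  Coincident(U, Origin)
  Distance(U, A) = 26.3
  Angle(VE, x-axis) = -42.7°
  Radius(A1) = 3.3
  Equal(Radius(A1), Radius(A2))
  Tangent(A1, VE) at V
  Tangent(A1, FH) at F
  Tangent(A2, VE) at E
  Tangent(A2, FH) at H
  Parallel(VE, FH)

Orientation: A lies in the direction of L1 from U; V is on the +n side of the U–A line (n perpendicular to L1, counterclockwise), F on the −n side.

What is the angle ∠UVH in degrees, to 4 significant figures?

75.91°

Tangency of A1 to both parallel lines with radius 3.3 puts V and F at U ± 3.3·n: V = (2.238, 2.425), F = (-2.238, -2.425). Equal radii place E and H the same way about A: E = A + 3.3·n = (21.57, -15.41), H = A − 3.3·n = (17.09, -20.26). Then cos ∠UVH = VU·VH / (|VU||VH|), giving 75.91°.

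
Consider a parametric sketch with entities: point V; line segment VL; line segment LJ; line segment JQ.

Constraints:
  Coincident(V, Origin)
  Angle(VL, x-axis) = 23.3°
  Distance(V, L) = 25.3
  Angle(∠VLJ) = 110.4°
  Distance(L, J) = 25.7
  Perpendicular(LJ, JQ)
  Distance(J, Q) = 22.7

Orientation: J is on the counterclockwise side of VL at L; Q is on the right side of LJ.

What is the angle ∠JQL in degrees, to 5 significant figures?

48.547°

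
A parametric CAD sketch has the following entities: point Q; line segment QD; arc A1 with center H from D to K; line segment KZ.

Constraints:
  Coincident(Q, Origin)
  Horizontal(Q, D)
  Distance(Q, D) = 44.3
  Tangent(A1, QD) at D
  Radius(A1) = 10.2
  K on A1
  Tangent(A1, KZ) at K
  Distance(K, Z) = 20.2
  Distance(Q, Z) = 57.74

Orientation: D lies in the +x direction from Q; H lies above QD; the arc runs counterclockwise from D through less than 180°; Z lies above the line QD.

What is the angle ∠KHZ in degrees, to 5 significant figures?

63.208°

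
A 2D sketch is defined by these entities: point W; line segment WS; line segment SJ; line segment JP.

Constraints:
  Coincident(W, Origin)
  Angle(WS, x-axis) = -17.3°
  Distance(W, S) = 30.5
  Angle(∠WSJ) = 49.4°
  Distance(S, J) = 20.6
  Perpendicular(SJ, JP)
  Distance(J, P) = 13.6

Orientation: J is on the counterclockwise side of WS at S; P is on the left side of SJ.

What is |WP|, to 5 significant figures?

9.5873

W is at the origin; WS runs at -17.3° with length 30.5, so S = 30.5·(cos -17.3°, sin -17.3°) = (29.120, -9.0699). ∠WSJ = 49.4°, so SJ runs at -17.3° + (180° − 49.4°) = 113.30° from the x-axis; with |SJ| = 20.6, J = S + 20.6·(cos 113.30°, sin 113.30°) = (20.972, 9.8501). SJ ⟂ JP; with |JP| = 13.6 on the left of SJ, P = J + 13.6·(-0.91845, -0.39555) = (8.4811, 4.4706). Then |WP| = |P − W| = 9.5873.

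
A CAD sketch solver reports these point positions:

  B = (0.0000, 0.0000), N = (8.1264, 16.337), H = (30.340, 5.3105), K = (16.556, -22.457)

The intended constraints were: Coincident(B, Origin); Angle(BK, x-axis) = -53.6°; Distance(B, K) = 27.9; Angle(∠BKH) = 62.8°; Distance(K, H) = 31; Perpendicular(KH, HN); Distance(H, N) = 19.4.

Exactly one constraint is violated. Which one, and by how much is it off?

Distance(H, N) = 19.4 — off by 5.40.

B = (0.00, 0.00) ✓; BK at -53.60° ✓; |BK| = 27.90 ✓; ∠BKH = 62.80° ✓; |KH| = 31.00 ✓; ∠(KH, HN) = 90.00° ✓; |HN| = 24.80 ✗.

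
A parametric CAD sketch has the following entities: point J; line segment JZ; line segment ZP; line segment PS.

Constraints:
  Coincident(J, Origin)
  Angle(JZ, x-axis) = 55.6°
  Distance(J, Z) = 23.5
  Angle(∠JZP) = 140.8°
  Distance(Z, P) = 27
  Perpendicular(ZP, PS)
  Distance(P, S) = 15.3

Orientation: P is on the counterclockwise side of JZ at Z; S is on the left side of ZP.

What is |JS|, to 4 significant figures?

45.21

∠JZP = 140.8°, so ZP runs at 55.6° + (180° − 140.8°) = 94.80° from the x-axis; with |ZP| = 27.0, P = Z + 27.0·(cos 94.80°, sin 94.80°) = (11.02, 46.30). ZP ⟂ PS; with |PS| = 15.3 on the left of ZP, S = P + 15.3·(-0.9965, -0.08368) = (-4.229, 45.02). Then |JS| = |S − J| = 45.21.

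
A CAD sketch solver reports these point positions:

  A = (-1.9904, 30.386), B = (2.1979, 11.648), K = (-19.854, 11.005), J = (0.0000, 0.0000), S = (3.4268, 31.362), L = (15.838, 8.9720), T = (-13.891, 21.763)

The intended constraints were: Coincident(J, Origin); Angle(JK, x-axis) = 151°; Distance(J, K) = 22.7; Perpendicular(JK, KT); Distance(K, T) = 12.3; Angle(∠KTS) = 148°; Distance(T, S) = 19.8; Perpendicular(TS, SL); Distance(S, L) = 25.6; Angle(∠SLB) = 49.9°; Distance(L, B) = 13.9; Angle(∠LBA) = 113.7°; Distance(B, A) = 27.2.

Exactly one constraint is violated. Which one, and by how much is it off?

Distance(B, A) = 27.2 — off by 8.00.

J = (0.00, 0.00) ✓; JK at 151.0° ✓; |JK| = 22.70 ✓; ∠(JK, KT) = 90.00° ✓; |KT| = 12.30 ✓; ∠KTS = 148.0° ✓; |TS| = 19.80 ✓; ∠(TS, SL) = 90.00° ✓; |SL| = 25.60 ✓; ∠SLB = 49.90° ✓; |LB| = 13.90 ✓; ∠LBA = 113.7° ✓; |BA| = 19.20 ✗.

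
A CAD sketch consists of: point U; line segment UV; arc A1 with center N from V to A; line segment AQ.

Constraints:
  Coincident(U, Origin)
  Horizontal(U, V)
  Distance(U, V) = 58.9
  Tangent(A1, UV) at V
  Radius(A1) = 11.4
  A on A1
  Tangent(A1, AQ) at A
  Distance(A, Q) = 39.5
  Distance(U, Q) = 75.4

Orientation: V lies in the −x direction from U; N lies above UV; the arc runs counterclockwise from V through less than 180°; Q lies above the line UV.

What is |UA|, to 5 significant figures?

49.493

U is at the origin; UV is horizontal with |UV| = 58.9 and V on the −x side, so V = (-58.900, 0.0000). Tangency of A1 to UV means the radius NV is perpendicular to UV, so N = V + (0, 11.4) = (-58.900, 11.400). Since NA ⟂ AQ (tangency), |NQ| = √(11.4² + 39.5²) = 41.112 regardless of where A sits on A1. So Q lies on both circle(U, 75.4) and circle(N, 41.112); the above-UV intersection is Q = (-54.351, 52.260). A is the foot of the tangent from Q: A = (-47.665, 13.330).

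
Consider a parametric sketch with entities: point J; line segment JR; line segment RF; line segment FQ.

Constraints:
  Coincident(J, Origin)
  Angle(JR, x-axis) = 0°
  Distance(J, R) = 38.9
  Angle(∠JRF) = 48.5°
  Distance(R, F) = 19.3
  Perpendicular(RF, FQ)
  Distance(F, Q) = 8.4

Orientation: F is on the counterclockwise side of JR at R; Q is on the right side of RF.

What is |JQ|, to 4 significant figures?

38.09

J is at the origin; JR runs at 0.0° with length 38.9, so R = 38.9·(cos 0.0°, sin 0.0°) = (38.90, 0.000). ∠JRF = 48.5°, so RF runs at 0.0° + (180° − 48.5°) = 131.5° from the x-axis; with |RF| = 19.3, F = R + 19.3·(cos 131.5°, sin 131.5°) = (26.11, 14.45). The perpendicularity gives FQ at right angles to RF; with |FQ| = 8.4 on the right of RF, Q = F + 8.4·(0.7490, 0.6626) = (32.40, 20.02). Then |JQ| = |Q − J| = 38.09.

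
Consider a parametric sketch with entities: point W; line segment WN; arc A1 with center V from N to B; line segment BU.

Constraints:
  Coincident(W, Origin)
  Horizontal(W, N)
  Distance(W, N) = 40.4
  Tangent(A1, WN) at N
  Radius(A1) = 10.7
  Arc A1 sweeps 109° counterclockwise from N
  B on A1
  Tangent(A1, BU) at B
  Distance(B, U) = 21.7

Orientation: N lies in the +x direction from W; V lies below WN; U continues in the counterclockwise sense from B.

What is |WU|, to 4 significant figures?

50.98

On A1, N sits at bearing 90° from V; a 109° counterclockwise sweep puts B at bearing 199°, so B = V + 10.7·(cos 199°, sin 199°) = (30.28, -14.18). A1 meets BU tangentially, so VB is at right angles to BU, so BU runs along (−sin 199°, cos 199°); with |BU| = 21.7, U = (37.35, -34.70). Then |WU| = |U − W| = 50.98.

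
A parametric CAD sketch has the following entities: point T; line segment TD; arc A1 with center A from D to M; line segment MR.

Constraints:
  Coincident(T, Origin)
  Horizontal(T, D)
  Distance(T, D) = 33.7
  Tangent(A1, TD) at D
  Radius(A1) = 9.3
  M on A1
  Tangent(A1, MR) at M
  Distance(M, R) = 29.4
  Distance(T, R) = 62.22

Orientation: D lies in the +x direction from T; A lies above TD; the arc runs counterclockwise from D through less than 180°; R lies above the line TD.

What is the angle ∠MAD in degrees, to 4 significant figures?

71.01°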